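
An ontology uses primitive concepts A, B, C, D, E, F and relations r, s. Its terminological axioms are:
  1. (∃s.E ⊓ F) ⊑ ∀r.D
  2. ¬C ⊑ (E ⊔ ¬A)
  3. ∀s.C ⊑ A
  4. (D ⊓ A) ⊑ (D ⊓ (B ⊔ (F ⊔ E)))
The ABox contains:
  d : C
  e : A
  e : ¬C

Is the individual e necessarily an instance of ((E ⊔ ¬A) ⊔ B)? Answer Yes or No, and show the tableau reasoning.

Yes

1. e : ((E ⊔ ¬A) ⊔ B)?  L(e) = {A, ¬C} ∪ {((¬E ⊓ A) ⊓ ¬B)}
   clash {A, ¬A} at e — e ∈ ((E ⊔ ¬A) ⊔ B)
2. Hence e : ((E ⊔ ¬A) ⊔ B): entailed.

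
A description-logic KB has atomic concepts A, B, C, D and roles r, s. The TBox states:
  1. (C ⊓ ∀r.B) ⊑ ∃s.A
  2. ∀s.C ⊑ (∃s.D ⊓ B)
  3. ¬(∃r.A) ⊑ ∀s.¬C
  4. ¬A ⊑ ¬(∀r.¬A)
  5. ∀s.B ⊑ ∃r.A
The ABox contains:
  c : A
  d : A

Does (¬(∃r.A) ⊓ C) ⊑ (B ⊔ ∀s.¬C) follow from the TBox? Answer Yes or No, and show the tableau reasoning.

Yes

1. (¬(∃r.A) ⊓ C) ⊑ (B ⊔ ∀s.¬C)  ⇔  ((∀r.¬A ⊓ C) ⊓ (¬B ⊓ ∃s.C)) unsat w.r.t. T
   all branches close; clash {B, ¬B} at x₀
2. Hence (¬(∃r.A) ⊓ C) ⊑ (B ⊔ ∀s.¬C): entailed.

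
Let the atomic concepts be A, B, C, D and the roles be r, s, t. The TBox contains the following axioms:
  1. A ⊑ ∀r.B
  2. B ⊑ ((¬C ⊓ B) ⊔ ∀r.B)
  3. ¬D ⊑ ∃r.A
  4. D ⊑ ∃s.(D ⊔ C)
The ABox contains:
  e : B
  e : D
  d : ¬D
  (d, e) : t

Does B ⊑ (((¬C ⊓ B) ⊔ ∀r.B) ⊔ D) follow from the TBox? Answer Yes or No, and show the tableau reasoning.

1. B ⊑ (((¬C ⊓ B) ⊔ ∀r.B) ⊔ D)  ⇔  (B ⊓ (((C ⊔ ¬B) ⊓ ∃r.¬B) ⊓ ¬D)) unsat w.r.t. T
   all branches close; clash {B, ¬B} at x₀
2. Hence B ⊑ (((¬C ⊓ B) ⊔ ∀r.B) ⊔ D): entailed.

Yes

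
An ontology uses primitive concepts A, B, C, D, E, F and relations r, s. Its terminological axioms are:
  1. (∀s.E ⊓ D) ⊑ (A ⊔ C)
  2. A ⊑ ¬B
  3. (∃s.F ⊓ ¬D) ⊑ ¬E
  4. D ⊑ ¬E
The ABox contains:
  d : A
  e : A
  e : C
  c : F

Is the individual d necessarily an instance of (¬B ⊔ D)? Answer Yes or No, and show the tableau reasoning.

Yes

1. d : (¬B ⊔ D)?  L(d) = {A} ∪ {(B ⊓ ¬D)}
   clash {B, ¬B} at d — d ∈ (¬B ⊔ D)
2. Hence d : (¬B ⊔ D): entailed.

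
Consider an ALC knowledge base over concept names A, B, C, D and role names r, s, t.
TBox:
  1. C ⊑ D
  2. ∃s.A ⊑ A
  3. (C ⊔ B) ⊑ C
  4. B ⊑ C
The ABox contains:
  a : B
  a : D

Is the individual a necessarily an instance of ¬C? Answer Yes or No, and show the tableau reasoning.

1. a : ¬C?  L(a) = {B, D} ∪ {C}
   open: L(a) ⊇ {B, C, D, ∀s.¬A} — a ∉ ¬C possible
2. Hence a : ¬C: not entailed.

No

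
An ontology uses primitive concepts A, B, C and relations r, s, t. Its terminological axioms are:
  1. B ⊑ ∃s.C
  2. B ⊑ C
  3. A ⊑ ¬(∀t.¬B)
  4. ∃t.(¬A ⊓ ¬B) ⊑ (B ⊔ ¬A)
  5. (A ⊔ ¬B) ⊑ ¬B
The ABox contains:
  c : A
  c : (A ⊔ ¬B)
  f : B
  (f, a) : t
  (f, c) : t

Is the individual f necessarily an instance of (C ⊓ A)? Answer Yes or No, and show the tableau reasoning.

No

1. f : (C ⊓ A)?  L(f) = {B} ∪ {(¬C ⊔ ¬A)}
   apply at f: B⊑∃s.C; B⊑C
   open: L(f) ⊇ {B, C, ¬A, ∀t.(A ⊔ B), ∃s.C} (+ ∃-successors) — f ∉ (C ⊓ A) possible
2. Hence f : (C ⊓ A): not entailed.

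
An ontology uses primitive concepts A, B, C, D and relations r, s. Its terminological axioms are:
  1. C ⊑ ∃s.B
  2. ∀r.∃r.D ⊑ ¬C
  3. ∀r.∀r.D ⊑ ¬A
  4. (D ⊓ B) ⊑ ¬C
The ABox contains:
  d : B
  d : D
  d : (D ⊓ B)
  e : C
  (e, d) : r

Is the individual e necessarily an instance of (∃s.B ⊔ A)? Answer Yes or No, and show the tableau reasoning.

Yes

1. e : (∃s.B ⊔ A)?  L(e) = {C} ∪ {(∀s.¬B ⊓ ¬A)}
   clash {C, ¬C} at e — e ∈ (∃s.B ⊔ A)
2. Hence e : (∃s.B ⊔ A): entailed.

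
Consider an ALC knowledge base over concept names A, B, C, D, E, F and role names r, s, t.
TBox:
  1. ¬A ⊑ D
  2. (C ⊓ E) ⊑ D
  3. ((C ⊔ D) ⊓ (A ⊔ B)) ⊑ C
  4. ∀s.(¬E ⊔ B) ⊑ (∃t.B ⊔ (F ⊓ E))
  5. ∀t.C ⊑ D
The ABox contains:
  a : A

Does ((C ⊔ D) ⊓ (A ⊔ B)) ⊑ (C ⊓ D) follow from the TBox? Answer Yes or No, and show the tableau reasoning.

No

1. ((C ⊔ D) ⊓ (A ⊔ B)) ⊑ (C ⊓ D)  ⇔  (((C ⊔ D) ⊓ (A ⊔ B)) ⊓ (¬C ⊔ ¬D)) unsat w.r.t. T
   apply at x₀: ((C ⊔ D) ⊓ (A ⊔ B))⊑C
   open: L(x₀) ⊇ {A, C, ¬D, ¬E, ∃s.(E ⊓ ¬B), …} (+ ∃-successors)
2. Hence ((C ⊔ D) ⊓ (A ⊔ B)) ⊑ (C ⊓ D): not entailed.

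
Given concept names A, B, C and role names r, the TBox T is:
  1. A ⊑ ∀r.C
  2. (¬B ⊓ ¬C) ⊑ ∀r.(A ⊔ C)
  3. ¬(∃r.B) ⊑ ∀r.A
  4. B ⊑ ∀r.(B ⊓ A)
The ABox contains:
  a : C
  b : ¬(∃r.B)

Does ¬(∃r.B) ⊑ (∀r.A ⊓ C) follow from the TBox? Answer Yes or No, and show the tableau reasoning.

1. ¬(∃r.B) ⊑ (∀r.A ⊓ C)  ⇔  (∀r.¬B ⊓ (∃r.¬A ⊔ ¬C)) unsat w.r.t. T
   apply at x₀: ¬(∃r.B)⊑∀r.A
   open: L(x₀) ⊇ {B, ¬A, ¬C, ∀r.(B ⊓ A), ∀r.A, …}
2. Hence ¬(∃r.B) ⊑ (∀r.A ⊓ C): not entailed.

No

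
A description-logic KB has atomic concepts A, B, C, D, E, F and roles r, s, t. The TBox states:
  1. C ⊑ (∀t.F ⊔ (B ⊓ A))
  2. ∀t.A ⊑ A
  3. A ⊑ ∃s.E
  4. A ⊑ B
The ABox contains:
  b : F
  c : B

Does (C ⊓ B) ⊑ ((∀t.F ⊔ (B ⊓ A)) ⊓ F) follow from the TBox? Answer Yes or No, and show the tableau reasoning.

1. (C ⊓ B) ⊑ ((∀t.F ⊔ (B ⊓ A)) ⊓ F)  ⇔  ((C ⊓ B) ⊓ ((∃t.¬F ⊓ (¬B ⊔ ¬A)) ⊔ ¬F)) unsat w.r.t. T
   apply at x₀: C⊑(∀t.F ⊔ (B ⊓ A))
   open: L(x₀) ⊇ {B, C, ¬A, ¬F, ∀t.F, …} (+ ∃-successors)
2. Hence (C ⊓ B) ⊑ ((∀t.F ⊔ (B ⊓ A)) ⊓ F): not entailed.

No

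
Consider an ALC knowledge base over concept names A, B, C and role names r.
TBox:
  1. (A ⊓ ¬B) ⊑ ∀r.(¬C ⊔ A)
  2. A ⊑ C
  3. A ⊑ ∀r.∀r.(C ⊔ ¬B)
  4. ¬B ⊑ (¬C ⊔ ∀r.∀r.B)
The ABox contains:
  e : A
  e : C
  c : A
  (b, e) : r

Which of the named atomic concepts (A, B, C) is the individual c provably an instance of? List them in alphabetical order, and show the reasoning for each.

1. c : A?  L(c) = {A} ∪ {¬A}
   clash {A, ¬A} at c — c ∈ A
2. c : B?  L(c) = {A} ∪ {¬B}
   apply at c: A⊑C; A⊑∀r.∀r.(C ⊔ ¬B); ¬B⊑(¬C ⊔ ∀r.∀r.B)
   open: L(c) ⊇ {A, C, ¬B, ∀r.(¬C ⊔ A), ∀r.∀r.(C ⊔ ¬B), …} — c ∉ B possible
3. c : C?  L(c) = {A} ∪ {¬C}
   clash {C, ¬C} at c — c ∈ C
4. Entailed for c: {A, C}

{A, C}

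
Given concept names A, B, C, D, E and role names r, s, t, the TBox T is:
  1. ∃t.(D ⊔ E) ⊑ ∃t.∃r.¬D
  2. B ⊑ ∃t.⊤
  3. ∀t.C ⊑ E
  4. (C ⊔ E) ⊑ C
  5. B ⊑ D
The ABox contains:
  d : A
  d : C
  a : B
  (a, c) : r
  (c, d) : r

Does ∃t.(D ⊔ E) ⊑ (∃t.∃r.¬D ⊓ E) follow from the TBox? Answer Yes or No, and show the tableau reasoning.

No

1. ∃t.(D ⊔ E) ⊑ (∃t.∃r.¬D ⊓ E)  ⇔  (∃t.(D ⊔ E) ⊓ (∀t.∀r.D ⊔ ¬E)) unsat w.r.t. T
   apply at x₀: ∃t.(D ⊔ E)⊑∃t.∃r.¬D
   open: L(x₀) ⊇ {¬B, ¬C, ¬E, ∃t.(D ⊔ E), ∃t.¬C, …} (+ ∃-successors)
2. Hence ∃t.(D ⊔ E) ⊑ (∃t.∃r.¬D ⊓ E): not entailed.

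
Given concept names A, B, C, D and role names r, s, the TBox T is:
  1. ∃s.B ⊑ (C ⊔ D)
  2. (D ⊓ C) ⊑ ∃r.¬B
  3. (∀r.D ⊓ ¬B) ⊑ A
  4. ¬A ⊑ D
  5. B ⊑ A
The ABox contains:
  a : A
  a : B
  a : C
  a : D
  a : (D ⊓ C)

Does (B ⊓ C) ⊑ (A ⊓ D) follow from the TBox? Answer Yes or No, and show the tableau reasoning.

1. (B ⊓ C) ⊑ (A ⊓ D)  ⇔  ((B ⊓ C) ⊓ (¬A ⊔ ¬D)) unsat w.r.t. T
   apply at x₀: B⊑A
   open: L(x₀) ⊇ {A, B, C, ¬D, ∀s.¬B}
2. Hence (B ⊓ C) ⊑ (A ⊓ D): not entailed.

No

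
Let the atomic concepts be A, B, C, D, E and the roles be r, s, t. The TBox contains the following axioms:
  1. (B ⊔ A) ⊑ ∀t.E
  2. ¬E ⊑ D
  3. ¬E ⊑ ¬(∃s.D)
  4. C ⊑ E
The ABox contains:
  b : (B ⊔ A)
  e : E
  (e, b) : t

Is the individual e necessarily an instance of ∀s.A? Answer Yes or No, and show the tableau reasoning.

No

1. e : ∀s.A?  L(e) = {E} ∪ {∃s.¬A}
   open: L(e) ⊇ {E, ¬A, ¬B, ∃s.¬A} (+ ∃-successors) — e ∉ ∀s.A possible
2. Hence e : ∀s.A: not entailed.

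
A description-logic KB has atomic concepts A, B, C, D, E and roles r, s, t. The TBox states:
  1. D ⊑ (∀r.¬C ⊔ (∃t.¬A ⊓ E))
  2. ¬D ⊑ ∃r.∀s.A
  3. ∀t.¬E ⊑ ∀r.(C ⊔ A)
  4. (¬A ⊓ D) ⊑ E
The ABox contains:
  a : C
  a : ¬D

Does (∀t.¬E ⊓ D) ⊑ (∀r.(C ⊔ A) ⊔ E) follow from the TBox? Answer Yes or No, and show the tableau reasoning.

Yes

1. (∀t.¬E ⊓ D) ⊑ (∀r.(C ⊔ A) ⊔ E)  ⇔  ((∀t.¬E ⊓ D) ⊓ (∃r.(¬C ⊓ ¬A) ⊓ ¬E)) unsat w.r.t. T
   all branches close; clash {E, ¬E} at x₀
2. Hence (∀t.¬E ⊓ D) ⊑ (∀r.(C ⊔ A) ⊔ E): entailed.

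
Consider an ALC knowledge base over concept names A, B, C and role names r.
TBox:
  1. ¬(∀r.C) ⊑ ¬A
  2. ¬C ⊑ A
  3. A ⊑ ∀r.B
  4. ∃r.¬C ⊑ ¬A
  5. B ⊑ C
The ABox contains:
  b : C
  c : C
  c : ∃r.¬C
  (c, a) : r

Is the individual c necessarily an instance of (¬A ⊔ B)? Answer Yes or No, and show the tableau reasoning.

1. c : (¬A ⊔ B)?  L(c) = {C, ∃r.¬C} ∪ {(A ⊓ ¬B)}
   clash {A, ¬A} at c — c ∈ (¬A ⊔ B)
2. Hence c : (¬A ⊔ B): entailed.

Yes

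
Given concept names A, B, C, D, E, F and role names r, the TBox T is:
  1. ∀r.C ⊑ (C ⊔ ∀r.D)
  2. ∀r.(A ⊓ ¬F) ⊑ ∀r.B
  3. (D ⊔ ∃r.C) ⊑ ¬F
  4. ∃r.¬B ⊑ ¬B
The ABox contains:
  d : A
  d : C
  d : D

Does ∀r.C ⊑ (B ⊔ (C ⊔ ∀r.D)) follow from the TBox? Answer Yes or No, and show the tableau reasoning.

Yes

1. ∀r.C ⊑ (B ⊔ (C ⊔ ∀r.D))  ⇔  (∀r.C ⊓ (¬B ⊓ (¬C ⊓ ∃r.¬D))) unsat w.r.t. T
   all branches close; clash {D, ¬D} at an ∃-successor
2. Hence ∀r.C ⊑ (B ⊔ (C ⊔ ∀r.D)): entailed.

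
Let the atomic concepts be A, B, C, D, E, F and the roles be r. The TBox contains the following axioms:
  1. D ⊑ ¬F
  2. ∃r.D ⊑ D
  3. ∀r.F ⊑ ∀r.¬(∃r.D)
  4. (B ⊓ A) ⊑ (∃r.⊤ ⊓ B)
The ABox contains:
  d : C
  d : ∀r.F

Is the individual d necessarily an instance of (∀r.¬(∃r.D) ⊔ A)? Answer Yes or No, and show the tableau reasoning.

1. d : (∀r.¬(∃r.D) ⊔ A)?  L(d) = {C, ∀r.F} ∪ {(∃r.∃r.D ⊓ ¬A)}
   clash {F, ¬F} at an ∃-successor — d ∈ (∀r.¬(∃r.D) ⊔ A)
2. Hence d : (∀r.¬(∃r.D) ⊔ A): entailed.

Yes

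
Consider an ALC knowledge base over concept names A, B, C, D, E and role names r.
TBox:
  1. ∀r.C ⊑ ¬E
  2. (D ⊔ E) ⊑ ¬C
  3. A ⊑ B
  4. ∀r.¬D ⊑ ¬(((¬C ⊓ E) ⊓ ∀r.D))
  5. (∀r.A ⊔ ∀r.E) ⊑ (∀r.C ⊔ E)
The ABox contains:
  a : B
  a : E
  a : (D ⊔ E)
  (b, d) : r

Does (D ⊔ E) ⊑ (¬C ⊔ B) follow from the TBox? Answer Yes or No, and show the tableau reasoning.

1. (D ⊔ E) ⊑ (¬C ⊔ B)  ⇔  ((D ⊔ E) ⊓ (C ⊓ ¬B)) unsat w.r.t. T
   all branches close; clash {B, ¬B} at x₀
2. Hence (D ⊔ E) ⊑ (¬C ⊔ B): entailed.

Yes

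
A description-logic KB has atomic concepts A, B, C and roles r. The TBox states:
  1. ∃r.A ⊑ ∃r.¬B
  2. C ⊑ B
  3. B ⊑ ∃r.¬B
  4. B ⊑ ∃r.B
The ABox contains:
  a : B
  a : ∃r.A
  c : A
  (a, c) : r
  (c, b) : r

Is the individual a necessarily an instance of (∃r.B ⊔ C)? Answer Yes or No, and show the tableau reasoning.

1. a : (∃r.B ⊔ C)?  L(a) = {B, ∃r.A} ∪ {(∀r.¬B ⊓ ¬C)}
   clash {B, ¬B} at an ∃-successor — a ∈ (∃r.B ⊔ C)
2. Hence a : (∃r.B ⊔ C): entailed.

Yes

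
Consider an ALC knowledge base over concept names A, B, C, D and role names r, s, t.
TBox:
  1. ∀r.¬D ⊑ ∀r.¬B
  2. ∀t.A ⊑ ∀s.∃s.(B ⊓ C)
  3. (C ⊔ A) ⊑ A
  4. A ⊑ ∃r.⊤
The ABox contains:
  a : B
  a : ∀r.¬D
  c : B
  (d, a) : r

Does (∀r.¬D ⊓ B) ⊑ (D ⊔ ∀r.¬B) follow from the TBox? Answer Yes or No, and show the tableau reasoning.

1. (∀r.¬D ⊓ B) ⊑ (D ⊔ ∀r.¬B)  ⇔  ((∀r.¬D ⊓ B) ⊓ (¬D ⊓ ∃r.B)) unsat w.r.t. T
   all branches close; clash {B, ¬B} at an ∃-successor
2. Hence (∀r.¬D ⊓ B) ⊑ (D ⊔ ∀r.¬B): entailed.

Yes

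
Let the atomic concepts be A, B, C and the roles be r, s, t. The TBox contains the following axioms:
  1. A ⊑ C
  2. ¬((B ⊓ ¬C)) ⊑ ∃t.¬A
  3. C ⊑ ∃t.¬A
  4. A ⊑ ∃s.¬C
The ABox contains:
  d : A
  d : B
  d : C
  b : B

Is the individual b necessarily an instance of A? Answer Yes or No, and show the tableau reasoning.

1. b : A?  L(b) = {B} ∪ {¬A}
   open: L(b) ⊇ {B, ¬A, ¬C} — b ∉ A possible
2. Hence b : A: not entailed.

No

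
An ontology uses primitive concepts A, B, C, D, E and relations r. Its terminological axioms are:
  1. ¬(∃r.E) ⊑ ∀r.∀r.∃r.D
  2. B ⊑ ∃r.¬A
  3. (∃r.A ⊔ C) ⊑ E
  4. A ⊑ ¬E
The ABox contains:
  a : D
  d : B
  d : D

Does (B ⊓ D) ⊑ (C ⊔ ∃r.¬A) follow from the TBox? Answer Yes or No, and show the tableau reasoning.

Yes

1. (B ⊓ D) ⊑ (C ⊔ ∃r.¬A)  ⇔  ((B ⊓ D) ⊓ (¬C ⊓ ∀r.A)) unsat w.r.t. T
   all branches close; clash {E, ¬E} at x₀
2. Hence (B ⊓ D) ⊑ (C ⊔ ∃r.¬A): entailed.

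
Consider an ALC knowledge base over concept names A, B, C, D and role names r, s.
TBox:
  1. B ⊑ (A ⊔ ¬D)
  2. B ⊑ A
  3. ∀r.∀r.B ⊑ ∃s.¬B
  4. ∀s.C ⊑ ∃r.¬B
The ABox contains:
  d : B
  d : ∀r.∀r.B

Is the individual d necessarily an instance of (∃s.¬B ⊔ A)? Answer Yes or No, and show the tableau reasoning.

1. d : (∃s.¬B ⊔ A)?  L(d) = {B, ∀r.∀r.B} ∪ {(∀s.B ⊓ ¬A)}
   clash {A, ¬A} at d — d ∈ (∃s.¬B ⊔ A)
2. Hence d : (∃s.¬B ⊔ A): entailed.

Yes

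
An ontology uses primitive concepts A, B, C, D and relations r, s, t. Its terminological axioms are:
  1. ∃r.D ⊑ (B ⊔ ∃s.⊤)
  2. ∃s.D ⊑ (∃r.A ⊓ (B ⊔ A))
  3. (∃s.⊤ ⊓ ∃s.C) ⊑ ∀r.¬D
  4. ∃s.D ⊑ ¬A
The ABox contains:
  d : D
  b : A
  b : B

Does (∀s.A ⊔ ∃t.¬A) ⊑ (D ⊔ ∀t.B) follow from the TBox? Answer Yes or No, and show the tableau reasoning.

1. (∀s.A ⊔ ∃t.¬A) ⊑ (D ⊔ ∀t.B)  ⇔  ((∀s.A ⊔ ∃t.¬A) ⊓ (¬D ⊓ ∃t.¬B)) unsat w.r.t. T
   open: L(x₀) ⊇ {¬D, ∀r.¬D, ∀s.A, ∀s.¬D, ∃t.¬B} (+ ∃-successors)
2. Hence (∀s.A ⊔ ∃t.¬A) ⊑ (D ⊔ ∀t.B): not entailed.

No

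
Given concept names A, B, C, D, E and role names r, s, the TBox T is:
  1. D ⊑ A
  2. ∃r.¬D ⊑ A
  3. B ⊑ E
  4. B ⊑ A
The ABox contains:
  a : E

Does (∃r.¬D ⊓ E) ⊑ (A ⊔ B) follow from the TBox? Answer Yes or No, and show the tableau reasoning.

1. (∃r.¬D ⊓ E) ⊑ (A ⊔ B)  ⇔  ((∃r.¬D ⊓ E) ⊓ (¬A ⊓ ¬B)) unsat w.r.t. T
   all branches close; clash {A, ¬A} at x₀
2. Hence (∃r.¬D ⊓ E) ⊑ (A ⊔ B): entailed.

Yes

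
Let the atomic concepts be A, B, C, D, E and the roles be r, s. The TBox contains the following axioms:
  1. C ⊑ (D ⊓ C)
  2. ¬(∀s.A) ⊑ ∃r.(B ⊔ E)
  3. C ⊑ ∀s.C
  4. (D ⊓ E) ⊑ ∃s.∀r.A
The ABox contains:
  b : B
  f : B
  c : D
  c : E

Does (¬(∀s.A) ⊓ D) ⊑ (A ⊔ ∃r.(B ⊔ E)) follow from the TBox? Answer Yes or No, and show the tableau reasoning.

Yes

1. (¬(∀s.A) ⊓ D) ⊑ (A ⊔ ∃r.(B ⊔ E))  ⇔  ((∃s.¬A ⊓ D) ⊓ (¬A ⊓ ∀r.(¬B ⊓ ¬E))) unsat w.r.t. T
   all branches close; clash {E, ¬E} at an ∃-successor
2. Hence (¬(∀s.A) ⊓ D) ⊑ (A ⊔ ∃r.(B ⊔ E)): entailed.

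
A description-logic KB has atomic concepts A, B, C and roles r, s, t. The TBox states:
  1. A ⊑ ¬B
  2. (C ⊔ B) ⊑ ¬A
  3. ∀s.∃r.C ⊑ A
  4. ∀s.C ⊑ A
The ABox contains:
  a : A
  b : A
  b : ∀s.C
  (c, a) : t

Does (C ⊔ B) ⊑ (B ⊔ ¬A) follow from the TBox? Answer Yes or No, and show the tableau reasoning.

Yes

1. (C ⊔ B) ⊑ (B ⊔ ¬A)  ⇔  ((C ⊔ B) ⊓ (¬B ⊓ A)) unsat w.r.t. T
   all branches close; clash {B, ¬B} at x₀
2. Hence (C ⊔ B) ⊑ (B ⊔ ¬A): entailed.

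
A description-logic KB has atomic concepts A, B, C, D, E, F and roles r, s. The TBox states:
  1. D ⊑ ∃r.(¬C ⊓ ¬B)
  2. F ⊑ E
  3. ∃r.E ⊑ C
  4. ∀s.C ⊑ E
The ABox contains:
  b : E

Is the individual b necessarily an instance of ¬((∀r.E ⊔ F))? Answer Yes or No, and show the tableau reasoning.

No

1. b : ¬((∀r.E ⊔ F))?  L(b) = {E} ∪ {(∀r.E ⊔ F)}
   open: L(b) ⊇ {E, ¬D, ∀r.E, ∀r.¬E} — b ∉ ¬((∀r.E ⊔ F)) possible
2. Hence b : ¬((∀r.E ⊔ F)): not entailed.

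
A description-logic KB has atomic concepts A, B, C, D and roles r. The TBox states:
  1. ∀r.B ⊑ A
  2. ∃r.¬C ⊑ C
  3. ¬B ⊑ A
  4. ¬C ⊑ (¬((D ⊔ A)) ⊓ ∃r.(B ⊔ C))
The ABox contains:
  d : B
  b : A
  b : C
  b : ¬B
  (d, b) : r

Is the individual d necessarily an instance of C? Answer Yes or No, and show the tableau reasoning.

1. d : C?  L(d) = {B} ∪ {¬C}
   apply at d: ¬C⊑(¬((D ⊔ A)) ⊓ ∃r.(B ⊔ C))
   open: L(d) ⊇ {B, ¬A, ¬C, ¬D, ∀r.C, …} (+ ∃-successors) — d ∉ C possible
2. Hence d : C: not entailed.

No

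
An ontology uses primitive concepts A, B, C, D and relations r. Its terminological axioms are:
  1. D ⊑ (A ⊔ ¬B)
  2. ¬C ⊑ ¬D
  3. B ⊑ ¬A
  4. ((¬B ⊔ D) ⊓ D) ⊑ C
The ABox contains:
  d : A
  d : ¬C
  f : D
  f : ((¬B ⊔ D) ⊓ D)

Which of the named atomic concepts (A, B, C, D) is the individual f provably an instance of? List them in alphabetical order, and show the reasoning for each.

1. f : A?  L(f) = {D, ((¬B ⊔ D) ⊓ D)} ∪ {¬A}
   apply at f: D⊑(A ⊔ ¬B); ((¬B ⊔ D) ⊓ D)⊑C
   open: L(f) ⊇ {C, D, ¬A, ¬B} — f ∉ A possible
2. f : B?  L(f) = {D, ((¬B ⊔ D) ⊓ D)} ∪ {¬B}
   apply at f: D⊑(A ⊔ ¬B); ((¬B ⊔ D) ⊓ D)⊑C
   open: L(f) ⊇ {C, D, ¬B} — f ∉ B possible
3. f : C?  L(f) = {D, ((¬B ⊔ D) ⊓ D)} ∪ {¬C}
   clash {D, ¬D} at f — f ∈ C
4. f : D?  L(f) = {D, ((¬B ⊔ D) ⊓ D)} ∪ {¬D}
   clash {D, ¬D} at f — f ∈ D
5. Entailed for f: {C, D}

{C, D}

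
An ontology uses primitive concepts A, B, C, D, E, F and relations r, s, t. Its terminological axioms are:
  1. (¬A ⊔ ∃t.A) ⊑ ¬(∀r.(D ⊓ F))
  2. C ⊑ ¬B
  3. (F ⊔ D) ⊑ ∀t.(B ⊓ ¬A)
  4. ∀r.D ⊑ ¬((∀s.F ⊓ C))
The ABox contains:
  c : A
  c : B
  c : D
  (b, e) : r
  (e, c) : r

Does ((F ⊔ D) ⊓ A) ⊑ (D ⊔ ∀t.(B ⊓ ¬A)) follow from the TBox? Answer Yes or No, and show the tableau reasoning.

1. ((F ⊔ D) ⊓ A) ⊑ (D ⊔ ∀t.(B ⊓ ¬A))  ⇔  (((F ⊔ D) ⊓ A) ⊓ (¬D ⊓ ∃t.(¬B ⊔ A))) unsat w.r.t. T
   all branches close; clash {D, ¬D} at x₀
2. Hence ((F ⊔ D) ⊓ A) ⊑ (D ⊔ ∀t.(B ⊓ ¬A)): entailed.

Yes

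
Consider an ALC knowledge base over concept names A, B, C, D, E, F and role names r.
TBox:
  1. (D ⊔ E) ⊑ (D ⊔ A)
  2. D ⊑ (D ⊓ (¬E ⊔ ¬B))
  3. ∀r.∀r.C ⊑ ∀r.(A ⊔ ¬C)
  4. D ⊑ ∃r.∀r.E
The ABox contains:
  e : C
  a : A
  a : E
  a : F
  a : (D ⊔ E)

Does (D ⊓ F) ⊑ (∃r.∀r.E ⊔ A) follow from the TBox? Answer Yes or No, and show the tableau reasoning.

Yes

1. (D ⊓ F) ⊑ (∃r.∀r.E ⊔ A)  ⇔  ((D ⊓ F) ⊓ (∀r.∃r.¬E ⊓ ¬A)) unsat w.r.t. T
   all branches close; clash {E, ¬E} at an ∃-successor
2. Hence (D ⊓ F) ⊑ (∃r.∀r.E ⊔ A): entailed.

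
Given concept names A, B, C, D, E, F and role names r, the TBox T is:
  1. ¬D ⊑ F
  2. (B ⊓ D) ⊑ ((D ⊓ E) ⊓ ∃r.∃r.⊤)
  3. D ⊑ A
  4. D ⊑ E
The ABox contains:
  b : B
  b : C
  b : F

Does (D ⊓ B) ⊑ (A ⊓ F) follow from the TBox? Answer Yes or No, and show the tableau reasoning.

1. (D ⊓ B) ⊑ (A ⊓ F)  ⇔  ((D ⊓ B) ⊓ (¬A ⊔ ¬F)) unsat w.r.t. T
   apply at x₀: D⊑A; D⊑E
   open: L(x₀) ⊇ {A, B, D, E, ¬F, …} (+ ∃-successors)
2. Hence (D ⊓ B) ⊑ (A ⊓ F): not entailed.

No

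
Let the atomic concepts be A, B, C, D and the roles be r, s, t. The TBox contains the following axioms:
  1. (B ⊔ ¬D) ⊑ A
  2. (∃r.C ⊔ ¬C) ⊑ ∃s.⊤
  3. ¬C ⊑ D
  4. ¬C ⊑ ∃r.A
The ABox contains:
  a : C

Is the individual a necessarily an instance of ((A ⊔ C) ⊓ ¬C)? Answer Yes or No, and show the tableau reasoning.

1. a : ((A ⊔ C) ⊓ ¬C)?  L(a) = {C} ∪ {((¬A ⊓ ¬C) ⊔ C)}
   open: L(a) ⊇ {C, D, ¬B, ∀r.¬C} — a ∉ ((A ⊔ C) ⊓ ¬C) possible
2. Hence a : ((A ⊔ C) ⊓ ¬C): not entailed.

No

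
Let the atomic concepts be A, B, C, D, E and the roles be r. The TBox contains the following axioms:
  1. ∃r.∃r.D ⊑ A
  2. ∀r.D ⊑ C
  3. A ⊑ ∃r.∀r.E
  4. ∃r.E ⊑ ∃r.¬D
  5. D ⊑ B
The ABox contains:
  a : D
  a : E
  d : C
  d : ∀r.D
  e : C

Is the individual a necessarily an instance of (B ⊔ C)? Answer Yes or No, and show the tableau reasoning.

Yes

1. a : (B ⊔ C)?  L(a) = {D, E} ∪ {(¬B ⊓ ¬C)}
   clash {B, ¬B} at a — a ∈ (B ⊔ C)
2. Hence a : (B ⊔ C): entailed.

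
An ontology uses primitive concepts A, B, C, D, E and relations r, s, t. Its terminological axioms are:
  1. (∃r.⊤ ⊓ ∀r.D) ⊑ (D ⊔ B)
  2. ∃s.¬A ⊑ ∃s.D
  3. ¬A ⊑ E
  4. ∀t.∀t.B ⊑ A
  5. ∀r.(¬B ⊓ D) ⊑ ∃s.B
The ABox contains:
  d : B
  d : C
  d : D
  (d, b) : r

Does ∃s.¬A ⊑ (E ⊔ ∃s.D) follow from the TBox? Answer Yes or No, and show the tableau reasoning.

Yes

1. ∃s.¬A ⊑ (E ⊔ ∃s.D)  ⇔  (∃s.¬A ⊓ (¬E ⊓ ∀s.¬D)) unsat w.r.t. T
   all branches close; clash {E, ¬E} at x₀
2. Hence ∃s.¬A ⊑ (E ⊔ ∃s.D): entailed.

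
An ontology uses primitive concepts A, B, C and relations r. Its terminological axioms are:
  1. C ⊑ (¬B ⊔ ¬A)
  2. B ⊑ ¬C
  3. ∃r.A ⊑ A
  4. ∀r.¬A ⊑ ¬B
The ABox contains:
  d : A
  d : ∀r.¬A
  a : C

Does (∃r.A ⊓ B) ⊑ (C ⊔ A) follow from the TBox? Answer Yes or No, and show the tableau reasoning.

Yes

1. (∃r.A ⊓ B) ⊑ (C ⊔ A)  ⇔  ((∃r.A ⊓ B) ⊓ (¬C ⊓ ¬A)) unsat w.r.t. T
   all branches close; clash {A, ¬A} at x₀
2. Hence (∃r.A ⊓ B) ⊑ (C ⊔ A): entailed.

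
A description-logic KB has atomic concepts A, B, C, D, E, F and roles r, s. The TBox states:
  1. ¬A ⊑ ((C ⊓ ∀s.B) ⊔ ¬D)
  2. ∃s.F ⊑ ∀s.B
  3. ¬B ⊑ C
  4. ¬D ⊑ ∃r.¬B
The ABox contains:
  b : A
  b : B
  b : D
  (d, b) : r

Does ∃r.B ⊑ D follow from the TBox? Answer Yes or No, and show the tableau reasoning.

1. ∃r.B ⊑ D  ⇔  (∃r.B ⊓ ¬D) unsat w.r.t. T
   apply at x₀: ¬D⊑∃r.¬B
   open: L(x₀) ⊇ {A, B, ¬D, ∀s.¬F, ∃r.B, …} (+ ∃-successors)
2. Hence ∃r.B ⊑ D: not entailed.

No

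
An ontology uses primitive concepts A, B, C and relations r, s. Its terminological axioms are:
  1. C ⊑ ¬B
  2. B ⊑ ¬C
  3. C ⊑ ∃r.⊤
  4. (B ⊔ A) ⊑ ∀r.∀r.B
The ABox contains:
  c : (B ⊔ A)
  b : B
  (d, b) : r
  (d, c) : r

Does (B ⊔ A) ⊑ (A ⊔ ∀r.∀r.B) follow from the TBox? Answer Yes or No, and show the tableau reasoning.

Yes

1. (B ⊔ A) ⊑ (A ⊔ ∀r.∀r.B)  ⇔  ((B ⊔ A) ⊓ (¬A ⊓ ∃r.∃r.¬B)) unsat w.r.t. T
   all branches close; clash {A, ¬A} at x₀
2. Hence (B ⊔ A) ⊑ (A ⊔ ∀r.∀r.B): entailed.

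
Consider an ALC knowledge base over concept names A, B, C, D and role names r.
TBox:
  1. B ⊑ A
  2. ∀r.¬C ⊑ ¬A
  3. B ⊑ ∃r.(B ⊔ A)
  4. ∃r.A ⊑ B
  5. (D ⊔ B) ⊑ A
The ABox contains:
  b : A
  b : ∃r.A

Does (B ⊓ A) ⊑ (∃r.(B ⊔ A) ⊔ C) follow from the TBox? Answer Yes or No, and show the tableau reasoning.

Yes

1. (B ⊓ A) ⊑ (∃r.(B ⊔ A) ⊔ C)  ⇔  ((B ⊓ A) ⊓ (∀r.(¬B ⊓ ¬A) ⊓ ¬C)) unsat w.r.t. T
   all branches close; clash {A, ¬A} at x₀
2. Hence (B ⊓ A) ⊑ (∃r.(B ⊔ A) ⊔ C): entailed.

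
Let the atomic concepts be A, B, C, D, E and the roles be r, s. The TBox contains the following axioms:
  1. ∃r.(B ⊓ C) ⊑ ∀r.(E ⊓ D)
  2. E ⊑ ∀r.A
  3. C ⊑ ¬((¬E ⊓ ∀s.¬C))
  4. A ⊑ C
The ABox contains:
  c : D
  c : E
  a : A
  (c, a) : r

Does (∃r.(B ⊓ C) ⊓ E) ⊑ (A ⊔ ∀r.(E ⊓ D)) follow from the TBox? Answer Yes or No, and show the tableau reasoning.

1. (∃r.(B ⊓ C) ⊓ E) ⊑ (A ⊔ ∀r.(E ⊓ D))  ⇔  ((∃r.(B ⊓ C) ⊓ E) ⊓ (¬A ⊓ ∃r.(¬E ⊔ ¬D))) unsat w.r.t. T
   all branches close; clash {D, ¬D} at an ∃-successor
2. Hence (∃r.(B ⊓ C) ⊓ E) ⊑ (A ⊔ ∀r.(E ⊓ D)): entailed.

Yes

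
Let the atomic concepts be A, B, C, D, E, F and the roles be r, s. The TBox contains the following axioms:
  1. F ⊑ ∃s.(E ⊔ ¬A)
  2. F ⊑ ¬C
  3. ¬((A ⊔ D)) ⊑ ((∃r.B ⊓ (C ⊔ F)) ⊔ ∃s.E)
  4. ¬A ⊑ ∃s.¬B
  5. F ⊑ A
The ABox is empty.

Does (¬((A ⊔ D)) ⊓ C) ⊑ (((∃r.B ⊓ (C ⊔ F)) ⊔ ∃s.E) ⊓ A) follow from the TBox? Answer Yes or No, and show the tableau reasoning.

No

1. (¬((A ⊔ D)) ⊓ C) ⊑ (((∃r.B ⊓ (C ⊔ F)) ⊔ ∃s.E) ⊓ A)  ⇔  (((¬A ⊓ ¬D) ⊓ C) ⊓ (((∀r.¬B ⊔ (¬C ⊓ ¬F)) ⊓ ∀s.¬E) ⊔ ¬A)) unsat w.r.t. T
   apply at x₀: ¬((A ⊔ D))⊑((∃r.B ⊓ (C ⊔ F)) ⊔ ∃s.E); ¬A⊑∃s.¬B
   open: L(x₀) ⊇ {C, ¬A, ¬D, ¬F, ∃r.B, …} (+ ∃-successors)
2. Hence (¬((A ⊔ D)) ⊓ C) ⊑ (((∃r.B ⊓ (C ⊔ F)) ⊔ ∃s.E) ⊓ A): not entailed.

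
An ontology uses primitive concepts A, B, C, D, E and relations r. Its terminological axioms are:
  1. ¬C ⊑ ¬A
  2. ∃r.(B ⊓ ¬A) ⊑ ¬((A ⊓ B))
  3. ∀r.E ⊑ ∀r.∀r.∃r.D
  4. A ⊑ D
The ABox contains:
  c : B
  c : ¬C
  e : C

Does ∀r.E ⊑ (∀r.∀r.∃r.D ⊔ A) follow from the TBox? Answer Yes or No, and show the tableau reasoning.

1. ∀r.E ⊑ (∀r.∀r.∃r.D ⊔ A)  ⇔  (∀r.E ⊓ (∃r.∃r.∀r.¬D ⊓ ¬A)) unsat w.r.t. T
   all branches close; clash {D, ¬D} at an ∃-successor
2. Hence ∀r.E ⊑ (∀r.∀r.∃r.D ⊔ A): entailed.

Yes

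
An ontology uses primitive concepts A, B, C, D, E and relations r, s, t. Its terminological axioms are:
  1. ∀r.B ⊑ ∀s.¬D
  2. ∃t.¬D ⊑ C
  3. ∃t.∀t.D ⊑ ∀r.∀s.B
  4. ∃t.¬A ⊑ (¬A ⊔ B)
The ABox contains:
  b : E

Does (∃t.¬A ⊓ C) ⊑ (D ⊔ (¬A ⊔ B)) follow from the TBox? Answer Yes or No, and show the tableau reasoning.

Yes

1. (∃t.¬A ⊓ C) ⊑ (D ⊔ (¬A ⊔ B))  ⇔  ((∃t.¬A ⊓ C) ⊓ (¬D ⊓ (A ⊓ ¬B))) unsat w.r.t. T
   all branches close; clash {B, ¬B} at x₀
2. Hence (∃t.¬A ⊓ C) ⊑ (D ⊔ (¬A ⊔ B)): entailed.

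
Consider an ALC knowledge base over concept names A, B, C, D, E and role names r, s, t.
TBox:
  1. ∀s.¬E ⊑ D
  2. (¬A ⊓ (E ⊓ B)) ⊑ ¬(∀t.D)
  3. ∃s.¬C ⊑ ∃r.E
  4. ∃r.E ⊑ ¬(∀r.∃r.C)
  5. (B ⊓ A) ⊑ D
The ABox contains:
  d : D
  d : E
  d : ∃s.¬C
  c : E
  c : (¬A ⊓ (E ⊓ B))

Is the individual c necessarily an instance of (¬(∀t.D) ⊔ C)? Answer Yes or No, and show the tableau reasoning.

Yes

1. c : (¬(∀t.D) ⊔ C)?  L(c) = {E, (¬A ⊓ (E ⊓ B))} ∪ {(∀t.D ⊓ ¬C)}
   clash {D, ¬D} at an ∃-successor — c ∈ (¬(∀t.D) ⊔ C)
2. Hence c : (¬(∀t.D) ⊔ C): entailed.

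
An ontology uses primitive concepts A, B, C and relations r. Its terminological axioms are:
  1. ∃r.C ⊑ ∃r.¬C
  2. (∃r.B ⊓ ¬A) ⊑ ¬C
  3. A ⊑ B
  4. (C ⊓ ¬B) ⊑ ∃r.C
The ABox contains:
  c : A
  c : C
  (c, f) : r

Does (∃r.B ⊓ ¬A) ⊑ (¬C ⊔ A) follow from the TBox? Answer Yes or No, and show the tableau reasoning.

Yes

1. (∃r.B ⊓ ¬A) ⊑ (¬C ⊔ A)  ⇔  ((∃r.B ⊓ ¬A) ⊓ (C ⊓ ¬A)) unsat w.r.t. T
   all branches close; clash {C, ¬C} at x₀
2. Hence (∃r.B ⊓ ¬A) ⊑ (¬C ⊔ A): entailed.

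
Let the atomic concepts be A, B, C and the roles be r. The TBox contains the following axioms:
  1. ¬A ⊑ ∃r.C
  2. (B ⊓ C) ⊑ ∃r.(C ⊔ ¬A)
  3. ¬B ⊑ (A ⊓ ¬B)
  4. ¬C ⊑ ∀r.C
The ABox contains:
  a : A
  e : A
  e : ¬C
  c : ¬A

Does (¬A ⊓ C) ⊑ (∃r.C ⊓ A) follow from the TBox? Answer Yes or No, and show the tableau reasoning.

No

1. (¬A ⊓ C) ⊑ (∃r.C ⊓ A)  ⇔  ((¬A ⊓ C) ⊓ (∀r.¬C ⊔ ¬A)) unsat w.r.t. T
   apply at x₀: ¬A⊑∃r.C
   open: L(x₀) ⊇ {B, C, ¬A, ∃r.(C ⊔ ¬A), ∃r.C} (+ ∃-successors)
2. Hence (¬A ⊓ C) ⊑ (∃r.C ⊓ A): not entailed.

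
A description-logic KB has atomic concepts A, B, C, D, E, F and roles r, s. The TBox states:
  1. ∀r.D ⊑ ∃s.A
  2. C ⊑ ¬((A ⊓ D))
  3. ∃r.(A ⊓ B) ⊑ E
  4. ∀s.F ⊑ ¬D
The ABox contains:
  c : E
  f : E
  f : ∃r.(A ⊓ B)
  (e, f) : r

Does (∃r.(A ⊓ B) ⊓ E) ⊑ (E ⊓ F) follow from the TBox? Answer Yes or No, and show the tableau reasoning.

1. (∃r.(A ⊓ B) ⊓ E) ⊑ (E ⊓ F)  ⇔  ((∃r.(A ⊓ B) ⊓ E) ⊓ (¬E ⊔ ¬F)) unsat w.r.t. T
   open: L(x₀) ⊇ {E, ¬C, ¬F, ∃r.(A ⊓ B), ∃r.¬D, …} (+ ∃-successors)
2. Hence (∃r.(A ⊓ B) ⊓ E) ⊑ (E ⊓ F): not entailed.

No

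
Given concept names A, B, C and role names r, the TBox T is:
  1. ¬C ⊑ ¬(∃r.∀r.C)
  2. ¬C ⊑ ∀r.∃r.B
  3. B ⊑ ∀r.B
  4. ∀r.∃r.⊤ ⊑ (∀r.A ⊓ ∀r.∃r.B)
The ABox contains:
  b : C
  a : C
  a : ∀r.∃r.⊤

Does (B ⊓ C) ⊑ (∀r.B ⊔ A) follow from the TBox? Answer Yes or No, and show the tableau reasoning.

1. (B ⊓ C) ⊑ (∀r.B ⊔ A)  ⇔  ((B ⊓ C) ⊓ (∃r.¬B ⊓ ¬A)) unsat w.r.t. T
   all branches close; clash {B, ¬B} at an ∃-successor
2. Hence (B ⊓ C) ⊑ (∀r.B ⊔ A): entailed.

Yes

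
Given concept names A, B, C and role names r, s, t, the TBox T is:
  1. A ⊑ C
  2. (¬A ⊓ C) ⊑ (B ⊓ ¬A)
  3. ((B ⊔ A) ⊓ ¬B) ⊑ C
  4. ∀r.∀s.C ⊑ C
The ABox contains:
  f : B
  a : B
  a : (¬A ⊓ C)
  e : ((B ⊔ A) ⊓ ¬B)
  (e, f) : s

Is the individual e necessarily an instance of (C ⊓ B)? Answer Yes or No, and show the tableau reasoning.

No

1. e : (C ⊓ B)?  L(e) = {((B ⊔ A) ⊓ ¬B)} ∪ {(¬C ⊔ ¬B)}
   apply at e: ((B ⊔ A) ⊓ ¬B)⊑C
   open: L(e) ⊇ {A, C, ¬B} — e ∉ (C ⊓ B) possible
2. Hence e : (C ⊓ B): not entailed.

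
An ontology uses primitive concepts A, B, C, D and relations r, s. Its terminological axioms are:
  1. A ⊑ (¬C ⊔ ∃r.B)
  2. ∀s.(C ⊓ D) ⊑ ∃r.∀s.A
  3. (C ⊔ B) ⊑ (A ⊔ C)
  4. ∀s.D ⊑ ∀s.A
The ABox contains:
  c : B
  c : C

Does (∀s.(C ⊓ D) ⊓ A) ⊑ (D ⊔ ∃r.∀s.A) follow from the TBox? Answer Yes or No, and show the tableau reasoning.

Yes

1. (∀s.(C ⊓ D) ⊓ A) ⊑ (D ⊔ ∃r.∀s.A)  ⇔  ((∀s.(C ⊓ D) ⊓ A) ⊓ (¬D ⊓ ∀r.∃s.¬A)) unsat w.r.t. T
   all branches close; clash {A, ¬A} at an ∃-successor
2. Hence (∀s.(C ⊓ D) ⊓ A) ⊑ (D ⊔ ∃r.∀s.A): entailed.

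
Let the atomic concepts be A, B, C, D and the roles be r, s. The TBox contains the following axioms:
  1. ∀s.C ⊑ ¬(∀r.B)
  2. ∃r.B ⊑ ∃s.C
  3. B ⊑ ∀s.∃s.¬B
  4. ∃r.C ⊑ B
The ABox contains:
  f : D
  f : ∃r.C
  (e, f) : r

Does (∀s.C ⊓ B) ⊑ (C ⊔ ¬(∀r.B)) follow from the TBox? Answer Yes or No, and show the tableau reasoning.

Yes

1. (∀s.C ⊓ B) ⊑ (C ⊔ ¬(∀r.B))  ⇔  ((∀s.C ⊓ B) ⊓ (¬C ⊓ ∀r.B)) unsat w.r.t. T
   all branches close; clash {B, ¬B} at an ∃-successor
2. Hence (∀s.C ⊓ B) ⊑ (C ⊔ ¬(∀r.B)): entailed.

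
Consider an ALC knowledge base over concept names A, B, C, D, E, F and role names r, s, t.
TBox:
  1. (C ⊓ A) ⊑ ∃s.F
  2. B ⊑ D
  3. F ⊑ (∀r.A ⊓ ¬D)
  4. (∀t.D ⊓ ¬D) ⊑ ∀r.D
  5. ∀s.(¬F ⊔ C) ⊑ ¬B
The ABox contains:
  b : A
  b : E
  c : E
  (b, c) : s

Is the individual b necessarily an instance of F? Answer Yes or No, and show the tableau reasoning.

1. b : F?  L(b) = {A, E} ∪ {¬F}
   open: L(b) ⊇ {A, E, ¬B, ¬C, ¬F, …} (+ ∃-successors) — b ∉ F possible
2. Hence b : F: not entailed.

No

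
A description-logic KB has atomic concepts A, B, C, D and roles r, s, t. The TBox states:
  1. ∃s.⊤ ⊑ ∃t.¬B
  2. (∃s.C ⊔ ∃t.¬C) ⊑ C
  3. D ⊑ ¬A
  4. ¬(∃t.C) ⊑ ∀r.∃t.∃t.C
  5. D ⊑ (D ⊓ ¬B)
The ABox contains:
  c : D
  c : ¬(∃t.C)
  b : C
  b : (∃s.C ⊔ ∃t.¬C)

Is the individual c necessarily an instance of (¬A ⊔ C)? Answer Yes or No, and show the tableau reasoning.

1. c : (¬A ⊔ C)?  L(c) = {D, ¬(∃t.C)} ∪ {(A ⊓ ¬C)}
   clash {A, ¬A} at c — c ∈ (¬A ⊔ C)
2. Hence c : (¬A ⊔ C): entailed.

Yes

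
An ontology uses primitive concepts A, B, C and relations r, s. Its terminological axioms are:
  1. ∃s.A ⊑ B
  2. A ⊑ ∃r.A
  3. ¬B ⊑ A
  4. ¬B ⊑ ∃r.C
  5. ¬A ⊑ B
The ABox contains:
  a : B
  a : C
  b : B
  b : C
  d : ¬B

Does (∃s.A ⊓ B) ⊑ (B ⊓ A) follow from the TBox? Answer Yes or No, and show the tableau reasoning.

1. (∃s.A ⊓ B) ⊑ (B ⊓ A)  ⇔  ((∃s.A ⊓ B) ⊓ (¬B ⊔ ¬A)) unsat w.r.t. T
   open: L(x₀) ⊇ {B, ¬A, ∃s.A} (+ ∃-successors)
2. Hence (∃s.A ⊓ B) ⊑ (B ⊓ A): not entailed.

No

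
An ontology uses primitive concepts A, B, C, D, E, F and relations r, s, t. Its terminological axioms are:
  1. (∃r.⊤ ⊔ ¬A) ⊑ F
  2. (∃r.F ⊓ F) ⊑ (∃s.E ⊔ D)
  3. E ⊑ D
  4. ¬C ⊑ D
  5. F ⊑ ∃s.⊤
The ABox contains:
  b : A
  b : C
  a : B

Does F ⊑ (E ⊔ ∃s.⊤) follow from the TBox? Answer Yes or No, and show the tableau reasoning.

1. F ⊑ (E ⊔ ∃s.⊤)  ⇔  (F ⊓ (¬E ⊓ ∀s.⊥)) unsat w.r.t. T
   all branches close; clash ⊥ at an ∃-successor
2. Hence F ⊑ (E ⊔ ∃s.⊤): entailed.

Yes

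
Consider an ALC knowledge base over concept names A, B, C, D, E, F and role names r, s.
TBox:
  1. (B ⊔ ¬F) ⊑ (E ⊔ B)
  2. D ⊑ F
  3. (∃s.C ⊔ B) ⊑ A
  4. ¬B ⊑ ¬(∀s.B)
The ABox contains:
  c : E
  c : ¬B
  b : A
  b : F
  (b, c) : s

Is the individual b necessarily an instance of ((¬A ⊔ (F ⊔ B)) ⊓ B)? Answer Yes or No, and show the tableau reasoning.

1. b : ((¬A ⊔ (F ⊔ B)) ⊓ B)?  L(b) = {A, F} ∪ {((A ⊓ (¬F ⊓ ¬B)) ⊔ ¬B)}
   open: L(b) ⊇ {A, F, ¬B, ∃s.¬B} (+ ∃-successors) — b ∉ ((¬A ⊔ (F ⊔ B)) ⊓ B) possible
2. Hence b : ((¬A ⊔ (F ⊔ B)) ⊓ B): not entailed.

No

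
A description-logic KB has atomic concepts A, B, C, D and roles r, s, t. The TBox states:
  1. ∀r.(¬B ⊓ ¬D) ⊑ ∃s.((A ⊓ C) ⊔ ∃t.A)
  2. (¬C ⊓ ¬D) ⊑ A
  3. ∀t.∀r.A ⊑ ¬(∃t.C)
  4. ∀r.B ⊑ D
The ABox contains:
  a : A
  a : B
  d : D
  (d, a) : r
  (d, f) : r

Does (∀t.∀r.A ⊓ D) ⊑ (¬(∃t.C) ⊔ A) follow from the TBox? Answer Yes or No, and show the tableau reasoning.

1. (∀t.∀r.A ⊓ D) ⊑ (¬(∃t.C) ⊔ A)  ⇔  ((∀t.∀r.A ⊓ D) ⊓ (∃t.C ⊓ ¬A)) unsat w.r.t. T
   all branches close; clash {A, ¬A} at x₀
2. Hence (∀t.∀r.A ⊓ D) ⊑ (¬(∃t.C) ⊔ A): entailed.

Yes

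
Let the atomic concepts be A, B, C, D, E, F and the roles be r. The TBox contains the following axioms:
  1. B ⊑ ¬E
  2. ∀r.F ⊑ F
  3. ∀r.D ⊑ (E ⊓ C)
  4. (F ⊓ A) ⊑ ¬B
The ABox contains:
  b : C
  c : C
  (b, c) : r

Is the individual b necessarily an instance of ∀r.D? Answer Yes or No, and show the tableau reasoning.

1. b : ∀r.D?  L(b) = {C} ∪ {∃r.¬D}
   open: L(b) ⊇ {C, ¬B, ∃r.¬D, ∃r.¬F} (+ ∃-successors) — b ∉ ∀r.D possible
2. Hence b : ∀r.D: not entailed.

No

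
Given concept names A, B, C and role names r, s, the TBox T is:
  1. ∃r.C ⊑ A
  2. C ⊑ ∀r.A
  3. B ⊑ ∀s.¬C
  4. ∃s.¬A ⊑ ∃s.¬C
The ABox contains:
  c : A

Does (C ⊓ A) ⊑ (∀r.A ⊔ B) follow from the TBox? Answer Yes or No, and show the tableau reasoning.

1. (C ⊓ A) ⊑ (∀r.A ⊔ B)  ⇔  ((C ⊓ A) ⊓ (∃r.¬A ⊓ ¬B)) unsat w.r.t. T
   all branches close; clash {A, ¬A} at an ∃-successor
2. Hence (C ⊓ A) ⊑ (∀r.A ⊔ B): entailed.

Yes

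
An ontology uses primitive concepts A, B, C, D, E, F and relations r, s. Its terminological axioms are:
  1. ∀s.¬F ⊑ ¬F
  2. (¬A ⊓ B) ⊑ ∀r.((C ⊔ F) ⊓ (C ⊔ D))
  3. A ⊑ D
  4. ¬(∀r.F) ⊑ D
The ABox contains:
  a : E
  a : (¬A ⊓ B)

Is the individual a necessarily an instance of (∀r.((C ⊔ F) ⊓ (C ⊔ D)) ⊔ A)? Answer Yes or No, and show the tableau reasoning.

1. a : (∀r.((C ⊔ F) ⊓ (C ⊔ D)) ⊔ A)?  L(a) = {E, (¬A ⊓ B)} ∪ {(∃r.((¬C ⊓ ¬F) ⊔ (¬C ⊓ ¬D)) ⊓ ¬A)}
   clash {F, ¬F} at an ∃-successor — a ∈ (∀r.((C ⊔ F) ⊓ (C ⊔ D)) ⊔ A)
2. Hence a : (∀r.((C ⊔ F) ⊓ (C ⊔ D)) ⊔ A): entailed.

Yes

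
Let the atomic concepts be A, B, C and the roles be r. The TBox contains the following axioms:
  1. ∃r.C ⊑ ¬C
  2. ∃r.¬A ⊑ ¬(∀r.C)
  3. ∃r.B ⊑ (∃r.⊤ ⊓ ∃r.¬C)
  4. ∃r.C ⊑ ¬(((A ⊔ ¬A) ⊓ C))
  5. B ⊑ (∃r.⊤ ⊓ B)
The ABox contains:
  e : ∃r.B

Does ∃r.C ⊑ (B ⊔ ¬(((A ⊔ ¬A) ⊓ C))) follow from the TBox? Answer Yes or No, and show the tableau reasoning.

Yes

1. ∃r.C ⊑ (B ⊔ ¬(((A ⊔ ¬A) ⊓ C)))  ⇔  (∃r.C ⊓ (¬B ⊓ ((A ⊔ ¬A) ⊓ C))) unsat w.r.t. T
   all branches close; clash {C, ¬C} at x₀
2. Hence ∃r.C ⊑ (B ⊔ ¬(((A ⊔ ¬A) ⊓ C))): entailed.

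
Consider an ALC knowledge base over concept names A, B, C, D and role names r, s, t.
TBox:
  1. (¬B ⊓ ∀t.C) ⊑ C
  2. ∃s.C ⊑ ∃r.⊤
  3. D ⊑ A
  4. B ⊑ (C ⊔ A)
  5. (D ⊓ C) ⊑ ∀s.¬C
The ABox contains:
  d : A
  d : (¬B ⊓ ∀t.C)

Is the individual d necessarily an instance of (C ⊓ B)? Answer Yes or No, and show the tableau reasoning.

1. d : (C ⊓ B)?  L(d) = {A, (¬B ⊓ ∀t.C)} ∪ {(¬C ⊔ ¬B)}
   apply at d: (¬B ⊓ ∀t.C)⊑C
   open: L(d) ⊇ {A, C, ¬B, ¬D, ∀s.¬C, …} — d ∉ (C ⊓ B) possible
2. Hence d : (C ⊓ B): not entailed.

No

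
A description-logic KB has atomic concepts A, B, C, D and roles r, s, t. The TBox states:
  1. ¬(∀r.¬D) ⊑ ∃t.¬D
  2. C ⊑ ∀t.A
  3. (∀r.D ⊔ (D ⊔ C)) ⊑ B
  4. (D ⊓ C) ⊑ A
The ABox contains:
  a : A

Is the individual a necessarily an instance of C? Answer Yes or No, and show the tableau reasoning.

1. a : C?  L(a) = {A} ∪ {¬C}
   open: L(a) ⊇ {A, ¬C, ¬D, ∀r.¬D, ∃r.¬D} (+ ∃-successors) — a ∉ C possible
2. Hence a : C: not entailed.

No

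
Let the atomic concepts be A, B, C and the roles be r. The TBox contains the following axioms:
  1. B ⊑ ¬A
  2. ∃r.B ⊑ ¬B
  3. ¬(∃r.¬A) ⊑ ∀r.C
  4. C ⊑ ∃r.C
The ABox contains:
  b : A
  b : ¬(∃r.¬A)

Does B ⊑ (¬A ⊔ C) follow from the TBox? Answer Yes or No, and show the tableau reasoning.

Yes

1. B ⊑ (¬A ⊔ C)  ⇔  (B ⊓ (A ⊓ ¬C)) unsat w.r.t. T
   all branches close; clash {A, ¬A} at x₀
2. Hence B ⊑ (¬A ⊔ C): entailed.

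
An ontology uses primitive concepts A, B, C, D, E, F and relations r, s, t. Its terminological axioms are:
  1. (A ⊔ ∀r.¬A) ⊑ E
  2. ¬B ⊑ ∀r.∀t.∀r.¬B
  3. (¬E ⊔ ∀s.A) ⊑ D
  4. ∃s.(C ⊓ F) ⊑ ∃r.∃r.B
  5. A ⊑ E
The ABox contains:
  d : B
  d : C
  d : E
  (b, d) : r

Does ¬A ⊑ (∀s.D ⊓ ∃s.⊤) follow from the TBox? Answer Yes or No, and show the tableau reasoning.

No

1. ¬A ⊑ (∀s.D ⊓ ∃s.⊤)  ⇔  (¬A ⊓ (∃s.¬D ⊔ ∀s.⊥)) unsat w.r.t. T
   open: L(x₀) ⊇ {B, E, ¬A, ∀s.(¬C ⊔ ¬F), ∃r.A, …} (+ ∃-successors)
2. Hence ¬A ⊑ (∀s.D ⊓ ∃s.⊤): not entailed.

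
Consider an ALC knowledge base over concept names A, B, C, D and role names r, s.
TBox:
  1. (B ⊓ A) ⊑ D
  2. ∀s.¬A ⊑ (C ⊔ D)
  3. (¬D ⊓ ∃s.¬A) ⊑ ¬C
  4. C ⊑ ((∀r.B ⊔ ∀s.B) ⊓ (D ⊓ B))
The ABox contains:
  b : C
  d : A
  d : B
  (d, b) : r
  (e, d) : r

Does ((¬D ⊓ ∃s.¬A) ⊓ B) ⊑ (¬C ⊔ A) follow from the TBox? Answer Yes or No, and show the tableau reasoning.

Yes

1. ((¬D ⊓ ∃s.¬A) ⊓ B) ⊑ (¬C ⊔ A)  ⇔  (((¬D ⊓ ∃s.¬A) ⊓ B) ⊓ (C ⊓ ¬A)) unsat w.r.t. T
   all branches close; clash {C, ¬C} at x₀
2. Hence ((¬D ⊓ ∃s.¬A) ⊓ B) ⊑ (¬C ⊔ A): entailed.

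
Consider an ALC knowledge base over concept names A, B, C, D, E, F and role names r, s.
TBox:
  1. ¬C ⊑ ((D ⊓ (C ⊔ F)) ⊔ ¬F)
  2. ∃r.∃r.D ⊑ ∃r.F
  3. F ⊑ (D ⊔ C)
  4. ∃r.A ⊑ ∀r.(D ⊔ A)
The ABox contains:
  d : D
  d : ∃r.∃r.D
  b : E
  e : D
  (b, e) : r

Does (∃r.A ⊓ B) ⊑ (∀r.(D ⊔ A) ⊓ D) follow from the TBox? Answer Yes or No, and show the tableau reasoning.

No

1. (∃r.A ⊓ B) ⊑ (∀r.(D ⊔ A) ⊓ D)  ⇔  ((∃r.A ⊓ B) ⊓ (∃r.(¬D ⊓ ¬A) ⊔ ¬D)) unsat w.r.t. T
   apply at x₀: ∃r.A⊑∀r.(D ⊔ A)
   open: L(x₀) ⊇ {B, C, ¬D, ¬F, ∀r.(D ⊔ A), …} (+ ∃-successors)
2. Hence (∃r.A ⊓ B) ⊑ (∀r.(D ⊔ A) ⊓ D): not entailed.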